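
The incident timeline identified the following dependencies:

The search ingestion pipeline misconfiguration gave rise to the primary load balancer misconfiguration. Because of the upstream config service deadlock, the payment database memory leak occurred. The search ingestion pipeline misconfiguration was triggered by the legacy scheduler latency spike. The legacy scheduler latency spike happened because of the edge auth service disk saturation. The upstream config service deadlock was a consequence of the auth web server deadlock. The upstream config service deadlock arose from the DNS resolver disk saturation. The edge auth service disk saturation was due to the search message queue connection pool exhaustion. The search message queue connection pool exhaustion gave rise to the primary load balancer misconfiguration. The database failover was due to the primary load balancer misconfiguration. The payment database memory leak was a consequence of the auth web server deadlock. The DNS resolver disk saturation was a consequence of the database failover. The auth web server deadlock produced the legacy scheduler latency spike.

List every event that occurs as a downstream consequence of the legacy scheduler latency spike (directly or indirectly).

Direct effects: the search ingestion pipeline misconfiguration.
2 steps out: the primary load balancer misconfiguration.
3 steps out: the database failover.
4 steps out: the DNS resolver disk saturation.
5 steps out: the upstream config service deadlock.
6 steps out: the payment database memory leak.
Not reachable from it: the auth web server deadlock, the search message queue connection pool exhaustion, the edge auth service disk saturation.

the DNS resolver disk saturation, the database failover, the payment database memory leak, the primary load balancer misconfiguration, the search ingestion pipeline misconfiguration, the upstream config service deadlock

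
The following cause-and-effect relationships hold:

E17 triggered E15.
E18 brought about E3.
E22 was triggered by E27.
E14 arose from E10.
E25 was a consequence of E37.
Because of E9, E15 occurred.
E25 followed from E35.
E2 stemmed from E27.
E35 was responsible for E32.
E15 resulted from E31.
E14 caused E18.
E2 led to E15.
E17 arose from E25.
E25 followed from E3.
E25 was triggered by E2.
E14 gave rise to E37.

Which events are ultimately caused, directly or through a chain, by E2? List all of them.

Direct effects: E25, E15.
2 steps out: E17.
Not reachable from it: E35, E10, E14, E27, E37, E18, E22, E32, E9, E3, E31.

E15, E17, E25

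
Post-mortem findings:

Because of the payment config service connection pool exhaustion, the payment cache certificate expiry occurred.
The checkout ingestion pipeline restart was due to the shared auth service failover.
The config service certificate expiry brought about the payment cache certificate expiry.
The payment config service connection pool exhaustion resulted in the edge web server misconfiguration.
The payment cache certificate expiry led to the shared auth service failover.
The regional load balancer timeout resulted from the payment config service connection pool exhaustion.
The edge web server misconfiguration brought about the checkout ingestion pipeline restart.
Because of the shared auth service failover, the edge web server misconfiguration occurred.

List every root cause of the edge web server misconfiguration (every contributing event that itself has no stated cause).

Tracing upstream from the edge web server misconfiguration: the edge web server misconfiguration ← the payment config service connection pool exhaustion.
A separate upstream branch: the edge web server misconfiguration ← the shared auth service failover ← the payment cache certificate expiry ← the config service certificate expiry.
Each of those chain origins has no stated cause.

the config service certificate expiry, the payment config service connection pool exhaustion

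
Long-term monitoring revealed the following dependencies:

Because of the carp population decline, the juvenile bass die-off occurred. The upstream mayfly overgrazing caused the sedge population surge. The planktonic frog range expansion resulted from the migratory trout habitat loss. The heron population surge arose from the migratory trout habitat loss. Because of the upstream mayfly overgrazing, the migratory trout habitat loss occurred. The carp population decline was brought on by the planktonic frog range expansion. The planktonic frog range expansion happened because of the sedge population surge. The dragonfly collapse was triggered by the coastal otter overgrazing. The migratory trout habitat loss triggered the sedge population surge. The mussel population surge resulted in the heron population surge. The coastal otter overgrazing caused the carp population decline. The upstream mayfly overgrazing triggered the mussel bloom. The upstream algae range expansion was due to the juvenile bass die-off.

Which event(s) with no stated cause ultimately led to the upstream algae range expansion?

the coastal otter overgrazing, the upstream mayfly overgrazing

Tracing upstream from the upstream algae range expansion: the upstream algae range expansion ← the juvenile bass die-off ← the carp population decline ← the planktonic frog range expansion ← the migratory trout habitat loss ← the upstream mayfly overgrazing.
A separate upstream branch: the upstream algae range expansion ← the juvenile bass die-off ← the carp population decline ← the coastal otter overgrazing.
Each of those chain origins has no stated cause.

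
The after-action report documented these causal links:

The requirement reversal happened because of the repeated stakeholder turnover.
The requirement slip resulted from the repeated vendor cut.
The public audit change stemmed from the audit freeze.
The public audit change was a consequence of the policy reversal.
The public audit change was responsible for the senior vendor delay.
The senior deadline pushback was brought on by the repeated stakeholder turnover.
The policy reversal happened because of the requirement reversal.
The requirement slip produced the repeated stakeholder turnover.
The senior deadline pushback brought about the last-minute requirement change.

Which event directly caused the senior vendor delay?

the public audit change

Upstream contributors include the repeated vendor cut, the requirement slip, the repeated stakeholder turnover, the requirement reversal, the policy reversal, the audit freeze, but only the public audit change feeds directly into the senior vendor delay.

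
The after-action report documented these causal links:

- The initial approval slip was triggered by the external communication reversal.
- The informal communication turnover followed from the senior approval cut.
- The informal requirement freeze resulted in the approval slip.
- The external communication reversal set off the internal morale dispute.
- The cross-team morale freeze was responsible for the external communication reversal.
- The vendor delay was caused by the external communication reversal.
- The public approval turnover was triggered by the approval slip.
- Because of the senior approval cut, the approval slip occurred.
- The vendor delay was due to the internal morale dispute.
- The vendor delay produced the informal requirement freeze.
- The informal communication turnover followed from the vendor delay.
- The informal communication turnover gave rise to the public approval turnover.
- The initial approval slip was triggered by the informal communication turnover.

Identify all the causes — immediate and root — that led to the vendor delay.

Immediate causes of the vendor delay: the external communication reversal, the internal morale dispute.
Further upstream: the cross-team morale freeze.

the cross-team morale freeze, the external communication reversal, the internal morale dispute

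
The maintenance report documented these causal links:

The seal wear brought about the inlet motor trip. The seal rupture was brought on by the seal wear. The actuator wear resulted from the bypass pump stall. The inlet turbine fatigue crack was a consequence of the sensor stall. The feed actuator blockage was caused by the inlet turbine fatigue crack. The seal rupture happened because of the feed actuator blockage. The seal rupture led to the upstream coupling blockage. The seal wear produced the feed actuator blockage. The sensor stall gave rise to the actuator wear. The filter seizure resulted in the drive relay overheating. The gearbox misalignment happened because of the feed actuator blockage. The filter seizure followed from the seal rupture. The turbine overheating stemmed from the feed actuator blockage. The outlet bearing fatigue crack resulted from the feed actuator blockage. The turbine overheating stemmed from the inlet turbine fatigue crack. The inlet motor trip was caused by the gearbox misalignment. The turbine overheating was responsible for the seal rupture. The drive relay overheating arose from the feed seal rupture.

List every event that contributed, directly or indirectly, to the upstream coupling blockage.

Immediate cause of the upstream coupling blockage: the seal rupture.
Further upstream: the sensor stall, the seal wear, the inlet turbine fatigue crack, the feed actuator blockage, the turbine overheating.

the feed actuator blockage, the inlet turbine fatigue crack, the seal rupture, the seal wear, the sensor stall, the turbine overheating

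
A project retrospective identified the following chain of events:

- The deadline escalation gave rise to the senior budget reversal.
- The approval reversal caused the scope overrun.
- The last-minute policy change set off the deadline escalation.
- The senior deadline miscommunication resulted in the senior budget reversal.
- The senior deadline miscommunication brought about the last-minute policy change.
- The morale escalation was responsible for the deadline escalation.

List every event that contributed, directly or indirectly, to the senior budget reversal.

the deadline escalation, the last-minute policy change, the morale escalation, the senior deadline miscommunication

Immediate causes of the senior budget reversal: the senior deadline miscommunication, the deadline escalation.
Further upstream: the morale escalation, the last-minute policy change.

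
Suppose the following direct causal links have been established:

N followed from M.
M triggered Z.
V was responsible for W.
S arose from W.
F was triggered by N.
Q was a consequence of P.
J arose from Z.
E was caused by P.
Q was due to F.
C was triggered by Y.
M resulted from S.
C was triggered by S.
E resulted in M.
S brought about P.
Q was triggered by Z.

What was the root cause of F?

V

Tracing upstream from F: F ← N ← M ← S ← W ← V.
V has no stated cause, so it is the root.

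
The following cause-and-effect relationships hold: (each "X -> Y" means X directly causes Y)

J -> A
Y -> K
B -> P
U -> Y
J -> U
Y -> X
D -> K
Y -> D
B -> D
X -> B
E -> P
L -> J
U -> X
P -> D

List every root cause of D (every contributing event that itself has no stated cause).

Tracing upstream from D: D ← Y ← U ← J ← L.
A separate upstream branch: D ← P ← E.
Each of those chain origins has no stated cause.

E, L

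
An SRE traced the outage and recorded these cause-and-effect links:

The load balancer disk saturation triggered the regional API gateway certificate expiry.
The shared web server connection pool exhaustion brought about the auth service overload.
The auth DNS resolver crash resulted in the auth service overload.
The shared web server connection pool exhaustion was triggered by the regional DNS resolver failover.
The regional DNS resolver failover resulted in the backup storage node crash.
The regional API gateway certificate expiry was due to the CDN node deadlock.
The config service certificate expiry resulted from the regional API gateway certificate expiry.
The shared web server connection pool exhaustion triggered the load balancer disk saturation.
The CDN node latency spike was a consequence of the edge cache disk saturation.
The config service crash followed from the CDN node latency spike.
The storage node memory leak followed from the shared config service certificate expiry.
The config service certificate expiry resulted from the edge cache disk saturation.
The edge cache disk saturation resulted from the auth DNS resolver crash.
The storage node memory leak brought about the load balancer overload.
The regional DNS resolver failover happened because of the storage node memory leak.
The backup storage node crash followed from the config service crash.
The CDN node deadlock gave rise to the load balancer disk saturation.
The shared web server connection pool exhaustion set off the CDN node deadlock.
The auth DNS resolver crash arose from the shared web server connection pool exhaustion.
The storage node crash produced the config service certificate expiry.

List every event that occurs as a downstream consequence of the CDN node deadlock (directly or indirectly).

Direct effects: the load balancer disk saturation, the regional API gateway certificate expiry.
2 steps out: the config service certificate expiry.
Not reachable from it: the shared config service certificate expiry, the storage node memory leak, the regional DNS resolver failover, the shared web server connection pool exhaustion, the auth DNS resolver crash, the load balancer overload, the edge cache disk saturation, the CDN node latency spike, the config service crash, the auth service overload, the backup storage node crash, the storage node crash.

the config service certificate expiry, the load balancer disk saturation, the regional API gateway certificate expiry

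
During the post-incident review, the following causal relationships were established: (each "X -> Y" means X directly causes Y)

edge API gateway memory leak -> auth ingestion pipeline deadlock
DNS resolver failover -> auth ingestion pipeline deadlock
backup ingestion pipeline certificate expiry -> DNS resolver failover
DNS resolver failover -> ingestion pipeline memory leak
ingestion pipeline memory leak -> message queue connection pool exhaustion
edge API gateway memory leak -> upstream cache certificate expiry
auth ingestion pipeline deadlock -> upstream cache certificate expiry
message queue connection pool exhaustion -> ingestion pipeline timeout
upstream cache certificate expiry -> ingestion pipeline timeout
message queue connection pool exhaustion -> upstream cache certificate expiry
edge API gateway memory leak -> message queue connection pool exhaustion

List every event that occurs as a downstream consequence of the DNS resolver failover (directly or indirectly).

the auth ingestion pipeline deadlock, the ingestion pipeline memory leak, the ingestion pipeline timeout, the message queue connection pool exhaustion, the upstream cache certificate expiry

Direct effects: the ingestion pipeline memory leak, the auth ingestion pipeline deadlock.
2 steps out: the message queue connection pool exhaustion, the upstream cache certificate expiry.
3 steps out: the ingestion pipeline timeout.
Not reachable from it: the edge API gateway memory leak, the backup ingestion pipeline certificate expiry.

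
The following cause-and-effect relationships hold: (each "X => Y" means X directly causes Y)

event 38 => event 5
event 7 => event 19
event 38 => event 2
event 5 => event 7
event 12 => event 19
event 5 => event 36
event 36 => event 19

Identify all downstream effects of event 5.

Direct effects: event 7, event 36.
2 steps out: event 19.
Not reachable from it: event 12, event 38, event 2.

event 19, event 36, event 7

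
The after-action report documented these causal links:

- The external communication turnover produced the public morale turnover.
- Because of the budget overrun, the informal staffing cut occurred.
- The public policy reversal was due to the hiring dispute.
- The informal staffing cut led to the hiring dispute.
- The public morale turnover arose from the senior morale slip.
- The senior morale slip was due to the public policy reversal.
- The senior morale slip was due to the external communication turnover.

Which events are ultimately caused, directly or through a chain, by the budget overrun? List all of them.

Direct effects: the informal staffing cut.
2 steps out: the hiring dispute.
3 steps out: the public policy reversal.
4 steps out: the senior morale slip.
5 steps out: the public morale turnover.
Not reachable from it: the external communication turnover.

the hiring dispute, the informal staffing cut, the public morale turnover, the public policy reversal, the senior morale slip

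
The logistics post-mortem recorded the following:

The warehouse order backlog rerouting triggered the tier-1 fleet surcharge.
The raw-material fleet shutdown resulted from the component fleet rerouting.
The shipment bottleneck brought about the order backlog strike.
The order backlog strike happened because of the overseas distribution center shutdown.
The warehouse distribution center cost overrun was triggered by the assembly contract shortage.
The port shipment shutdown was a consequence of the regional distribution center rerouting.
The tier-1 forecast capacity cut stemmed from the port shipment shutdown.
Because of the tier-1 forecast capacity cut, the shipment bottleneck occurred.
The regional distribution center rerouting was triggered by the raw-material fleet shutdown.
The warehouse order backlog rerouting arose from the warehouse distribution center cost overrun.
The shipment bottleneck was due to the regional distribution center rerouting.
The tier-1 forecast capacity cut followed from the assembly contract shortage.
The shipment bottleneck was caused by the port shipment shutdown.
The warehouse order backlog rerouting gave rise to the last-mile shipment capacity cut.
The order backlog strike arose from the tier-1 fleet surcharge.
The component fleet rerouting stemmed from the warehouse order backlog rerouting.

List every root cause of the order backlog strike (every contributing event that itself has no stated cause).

the assembly contract shortage, the overseas distribution center shutdown

Tracing upstream from the order backlog strike: the order backlog strike ← the shipment bottleneck ← the tier-1 forecast capacity cut ← the assembly contract shortage.
A separate upstream branch: the order backlog strike ← the overseas distribution center shutdown.
Each of those chain origins has no stated cause.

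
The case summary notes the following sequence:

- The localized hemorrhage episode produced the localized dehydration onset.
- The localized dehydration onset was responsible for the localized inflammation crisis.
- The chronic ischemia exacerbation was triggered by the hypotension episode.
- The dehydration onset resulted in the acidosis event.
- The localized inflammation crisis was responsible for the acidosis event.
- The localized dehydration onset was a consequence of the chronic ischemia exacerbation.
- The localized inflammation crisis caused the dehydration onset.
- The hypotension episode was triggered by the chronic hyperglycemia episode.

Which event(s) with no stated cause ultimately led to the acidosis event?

Tracing upstream from the acidosis event: the acidosis event ← the localized inflammation crisis ← the localized dehydration onset ← the chronic ischemia exacerbation ← the hypotension episode ← the chronic hyperglycemia episode.
A separate upstream branch: the acidosis event ← the localized inflammation crisis ← the localized dehydration onset ← the localized hemorrhage episode.
Each of those chain origins has no stated cause.

the chronic hyperglycemia episode, the localized hemorrhage episode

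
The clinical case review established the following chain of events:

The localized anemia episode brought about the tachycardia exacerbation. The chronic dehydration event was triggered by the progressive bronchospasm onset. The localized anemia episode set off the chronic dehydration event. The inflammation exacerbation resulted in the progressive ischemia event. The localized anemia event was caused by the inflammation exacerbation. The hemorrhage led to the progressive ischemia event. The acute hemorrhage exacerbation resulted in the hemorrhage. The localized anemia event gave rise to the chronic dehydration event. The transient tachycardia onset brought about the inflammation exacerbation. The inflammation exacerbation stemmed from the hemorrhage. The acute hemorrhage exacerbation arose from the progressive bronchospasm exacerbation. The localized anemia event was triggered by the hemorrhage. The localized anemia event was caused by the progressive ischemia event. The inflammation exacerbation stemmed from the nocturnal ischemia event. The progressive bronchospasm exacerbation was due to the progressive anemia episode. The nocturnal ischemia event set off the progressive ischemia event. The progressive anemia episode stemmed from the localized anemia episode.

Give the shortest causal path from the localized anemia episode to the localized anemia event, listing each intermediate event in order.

the localized anemia episode → the progressive anemia episode
the progressive anemia episode → the progressive bronchospasm exacerbation
the progressive bronchospasm exacerbation → the acute hemorrhage exacerbation
the acute hemorrhage exacerbation → the hemorrhage
the hemorrhage → the localized anemia event
Length: 5 steps.

the localized anemia episode → the progressive anemia episode → the progressive bronchospasm exacerbation → the acute hemorrhage exacerbation → the hemorrhage → the localized anemia event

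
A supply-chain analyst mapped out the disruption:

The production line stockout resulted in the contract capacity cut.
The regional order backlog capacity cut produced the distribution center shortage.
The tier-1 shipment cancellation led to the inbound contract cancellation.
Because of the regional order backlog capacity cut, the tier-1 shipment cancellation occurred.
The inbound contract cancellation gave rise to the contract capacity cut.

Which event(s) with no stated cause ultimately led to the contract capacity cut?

Tracing upstream from the contract capacity cut: the contract capacity cut ← the inbound contract cancellation ← the tier-1 shipment cancellation ← the regional order backlog capacity cut.
A separate upstream branch: the contract capacity cut ← the production line stockout.
Each of those chain origins has no stated cause.

the production line stockout, the regional order backlog capacity cut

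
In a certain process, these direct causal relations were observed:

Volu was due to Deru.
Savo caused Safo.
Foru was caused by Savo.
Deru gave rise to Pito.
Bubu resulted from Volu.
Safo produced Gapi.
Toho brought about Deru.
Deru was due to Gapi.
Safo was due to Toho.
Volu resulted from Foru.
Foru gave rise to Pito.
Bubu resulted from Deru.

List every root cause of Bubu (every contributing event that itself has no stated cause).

Tracing upstream from Bubu: Bubu ← Volu ← Foru ← Savo.
A separate upstream branch: Bubu ← Deru ← Toho.
Each of those chain origins has no stated cause.

Savo, Toho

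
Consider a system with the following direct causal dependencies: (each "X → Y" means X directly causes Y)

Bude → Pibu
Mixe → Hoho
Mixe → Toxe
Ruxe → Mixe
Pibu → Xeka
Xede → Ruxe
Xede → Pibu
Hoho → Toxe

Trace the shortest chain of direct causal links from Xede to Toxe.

Xede → Ruxe → Mixe → Toxe

Xede → Ruxe
Ruxe → Mixe
Mixe → Toxe
Length: 3 steps.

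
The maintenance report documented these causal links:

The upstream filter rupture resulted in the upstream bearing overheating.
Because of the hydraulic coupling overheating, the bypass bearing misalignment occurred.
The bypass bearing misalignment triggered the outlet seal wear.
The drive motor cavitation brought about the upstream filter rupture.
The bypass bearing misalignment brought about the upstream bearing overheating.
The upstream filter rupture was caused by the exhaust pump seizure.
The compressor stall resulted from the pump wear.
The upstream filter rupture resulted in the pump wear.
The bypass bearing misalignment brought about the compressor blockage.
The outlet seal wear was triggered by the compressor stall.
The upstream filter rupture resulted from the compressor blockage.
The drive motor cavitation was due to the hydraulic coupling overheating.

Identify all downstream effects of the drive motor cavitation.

the compressor stall, the outlet seal wear, the pump wear, the upstream bearing overheating, the upstream filter rupture

Direct effects: the upstream filter rupture.
2 steps out: the upstream bearing overheating, the pump wear.
3 steps out: the compressor stall.
4 steps out: the outlet seal wear.
Not reachable from it: the exhaust pump seizure, the hydraulic coupling overheating, the bypass bearing misalignment, the compressor blockage.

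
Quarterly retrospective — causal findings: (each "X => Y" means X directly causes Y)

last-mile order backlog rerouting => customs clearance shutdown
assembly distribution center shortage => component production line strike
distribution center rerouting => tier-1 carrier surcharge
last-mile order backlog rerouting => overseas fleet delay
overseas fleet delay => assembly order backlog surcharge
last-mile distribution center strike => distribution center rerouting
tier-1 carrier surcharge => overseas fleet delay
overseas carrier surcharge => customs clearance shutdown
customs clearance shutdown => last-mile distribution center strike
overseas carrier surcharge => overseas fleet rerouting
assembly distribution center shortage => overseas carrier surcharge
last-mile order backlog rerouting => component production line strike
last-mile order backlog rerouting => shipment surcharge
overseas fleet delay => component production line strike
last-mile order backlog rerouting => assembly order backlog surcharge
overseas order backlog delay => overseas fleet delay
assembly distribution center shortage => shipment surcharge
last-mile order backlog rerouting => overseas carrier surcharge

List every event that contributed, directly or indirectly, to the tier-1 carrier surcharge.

the assembly distribution center shortage, the customs clearance shutdown, the distribution center rerouting, the last-mile distribution center strike, the last-mile order backlog rerouting, the overseas carrier surcharge

Immediate cause of the tier-1 carrier surcharge: the distribution center rerouting.
Further upstream: the assembly distribution center shortage, the last-mile order backlog rerouting, the overseas carrier surcharge, the customs clearance shutdown, the last-mile distribution center strike.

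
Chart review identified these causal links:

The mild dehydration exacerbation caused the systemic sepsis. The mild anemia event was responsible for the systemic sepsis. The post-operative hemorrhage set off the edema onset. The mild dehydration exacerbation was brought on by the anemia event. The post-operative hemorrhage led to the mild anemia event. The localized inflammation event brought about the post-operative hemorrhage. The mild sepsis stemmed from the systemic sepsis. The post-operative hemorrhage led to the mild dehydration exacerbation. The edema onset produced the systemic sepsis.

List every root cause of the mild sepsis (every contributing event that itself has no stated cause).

Tracing upstream from the mild sepsis: the mild sepsis ← the systemic sepsis ← the edema onset ← the post-operative hemorrhage ← the localized inflammation event.
A separate upstream branch: the mild sepsis ← the systemic sepsis ← the mild dehydration exacerbation ← the anemia event.
Each of those chain origins has no stated cause.

the anemia event, the localized inflammation event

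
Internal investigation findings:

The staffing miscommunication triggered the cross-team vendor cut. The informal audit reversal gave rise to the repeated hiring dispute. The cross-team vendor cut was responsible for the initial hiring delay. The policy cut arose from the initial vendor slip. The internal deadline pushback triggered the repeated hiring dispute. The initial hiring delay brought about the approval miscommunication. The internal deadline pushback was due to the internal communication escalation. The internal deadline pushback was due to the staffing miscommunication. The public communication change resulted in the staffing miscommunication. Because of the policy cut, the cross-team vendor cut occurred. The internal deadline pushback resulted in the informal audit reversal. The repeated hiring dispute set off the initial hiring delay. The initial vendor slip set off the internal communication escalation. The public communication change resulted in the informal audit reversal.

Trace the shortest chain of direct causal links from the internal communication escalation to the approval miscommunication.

the internal communication escalation → the internal deadline pushback → the repeated hiring dispute → the initial hiring delay → the approval miscommunication

the internal communication escalation → the internal deadline pushback
the internal deadline pushback → the repeated hiring dispute
the repeated hiring dispute → the initial hiring delay
the initial hiring delay → the approval miscommunication
Length: 4 steps.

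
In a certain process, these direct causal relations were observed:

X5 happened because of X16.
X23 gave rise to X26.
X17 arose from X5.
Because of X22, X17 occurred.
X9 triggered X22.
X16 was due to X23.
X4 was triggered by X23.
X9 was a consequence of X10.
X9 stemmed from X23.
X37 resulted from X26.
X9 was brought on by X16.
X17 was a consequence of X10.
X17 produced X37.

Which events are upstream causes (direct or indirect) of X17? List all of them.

X10, X16, X22, X23, X5, X9

Immediate causes of X17: X10, X22, X5.
Further upstream: X23, X16, X9.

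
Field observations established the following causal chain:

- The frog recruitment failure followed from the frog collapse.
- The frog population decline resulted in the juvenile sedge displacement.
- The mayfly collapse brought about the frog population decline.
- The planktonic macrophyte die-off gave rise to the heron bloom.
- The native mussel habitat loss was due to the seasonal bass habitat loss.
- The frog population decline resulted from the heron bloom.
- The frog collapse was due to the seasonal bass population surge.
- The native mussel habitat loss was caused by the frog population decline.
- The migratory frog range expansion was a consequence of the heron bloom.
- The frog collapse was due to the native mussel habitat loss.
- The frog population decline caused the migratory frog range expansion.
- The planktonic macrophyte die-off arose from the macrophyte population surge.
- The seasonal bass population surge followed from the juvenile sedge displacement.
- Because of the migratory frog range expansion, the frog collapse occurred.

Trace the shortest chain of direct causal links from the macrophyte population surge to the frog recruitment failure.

the macrophyte population surge → the planktonic macrophyte die-off → the heron bloom → the migratory frog range expansion → the frog collapse → the frog recruitment failure

the macrophyte population surge → the planktonic macrophyte die-off
the planktonic macrophyte die-off → the heron bloom
the heron bloom → the migratory frog range expansion
the migratory frog range expansion → the frog collapse
the frog collapse → the frog recruitment failure
Length: 5 steps.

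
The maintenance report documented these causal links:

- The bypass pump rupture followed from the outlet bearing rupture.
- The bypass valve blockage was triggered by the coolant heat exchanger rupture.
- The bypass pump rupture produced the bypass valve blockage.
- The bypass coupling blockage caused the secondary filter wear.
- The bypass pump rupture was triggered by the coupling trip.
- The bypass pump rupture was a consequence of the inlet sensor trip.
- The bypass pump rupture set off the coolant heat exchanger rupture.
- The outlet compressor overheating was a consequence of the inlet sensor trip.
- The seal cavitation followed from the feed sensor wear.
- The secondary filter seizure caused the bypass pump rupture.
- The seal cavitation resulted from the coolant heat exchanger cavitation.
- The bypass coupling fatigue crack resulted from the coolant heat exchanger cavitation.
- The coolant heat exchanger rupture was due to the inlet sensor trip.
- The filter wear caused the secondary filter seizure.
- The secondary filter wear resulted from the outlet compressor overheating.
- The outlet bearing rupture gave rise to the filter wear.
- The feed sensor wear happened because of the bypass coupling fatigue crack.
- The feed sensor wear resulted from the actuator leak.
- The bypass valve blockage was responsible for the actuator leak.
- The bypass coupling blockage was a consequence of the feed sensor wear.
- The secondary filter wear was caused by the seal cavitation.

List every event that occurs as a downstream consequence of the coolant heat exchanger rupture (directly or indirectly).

Direct effects: the bypass valve blockage.
2 steps out: the actuator leak.
3 steps out: the feed sensor wear.
4 steps out: the seal cavitation, the bypass coupling blockage.
5 steps out: the secondary filter wear.
Not reachable from it: the coupling trip, the inlet sensor trip, the outlet bearing rupture, the filter wear, the coolant heat exchanger cavitation, the secondary filter seizure, the bypass pump rupture, the bypass coupling fatigue crack, the outlet compressor overheating.

the actuator leak, the bypass coupling blockage, the bypass valve blockage, the feed sensor wear, the seal cavitation, the secondary filter wear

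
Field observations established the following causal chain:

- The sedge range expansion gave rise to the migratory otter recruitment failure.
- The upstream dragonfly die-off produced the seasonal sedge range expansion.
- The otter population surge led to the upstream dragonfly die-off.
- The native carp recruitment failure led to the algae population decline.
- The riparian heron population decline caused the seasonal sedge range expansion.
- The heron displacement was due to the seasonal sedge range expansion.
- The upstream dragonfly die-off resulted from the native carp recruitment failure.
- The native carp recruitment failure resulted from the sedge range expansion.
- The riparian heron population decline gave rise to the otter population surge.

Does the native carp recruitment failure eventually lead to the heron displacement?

Yes

There is a causal chain: the native carp recruitment failure → the upstream dragonfly die-off → the seasonal sedge range expansion → the heron displacement.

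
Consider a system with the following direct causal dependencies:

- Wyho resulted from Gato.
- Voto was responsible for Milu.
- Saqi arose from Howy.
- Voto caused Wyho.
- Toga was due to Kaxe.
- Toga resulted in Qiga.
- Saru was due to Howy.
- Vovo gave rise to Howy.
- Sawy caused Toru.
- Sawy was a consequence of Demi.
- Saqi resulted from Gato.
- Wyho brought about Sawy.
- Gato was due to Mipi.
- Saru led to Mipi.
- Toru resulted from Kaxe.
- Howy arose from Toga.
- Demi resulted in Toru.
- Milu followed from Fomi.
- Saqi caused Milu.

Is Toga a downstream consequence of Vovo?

No

Vovo leads to Howy, Saru, Mipi, Gato, Saqi, Wyho, Milu, Sawy, Toru; Toga is not among them.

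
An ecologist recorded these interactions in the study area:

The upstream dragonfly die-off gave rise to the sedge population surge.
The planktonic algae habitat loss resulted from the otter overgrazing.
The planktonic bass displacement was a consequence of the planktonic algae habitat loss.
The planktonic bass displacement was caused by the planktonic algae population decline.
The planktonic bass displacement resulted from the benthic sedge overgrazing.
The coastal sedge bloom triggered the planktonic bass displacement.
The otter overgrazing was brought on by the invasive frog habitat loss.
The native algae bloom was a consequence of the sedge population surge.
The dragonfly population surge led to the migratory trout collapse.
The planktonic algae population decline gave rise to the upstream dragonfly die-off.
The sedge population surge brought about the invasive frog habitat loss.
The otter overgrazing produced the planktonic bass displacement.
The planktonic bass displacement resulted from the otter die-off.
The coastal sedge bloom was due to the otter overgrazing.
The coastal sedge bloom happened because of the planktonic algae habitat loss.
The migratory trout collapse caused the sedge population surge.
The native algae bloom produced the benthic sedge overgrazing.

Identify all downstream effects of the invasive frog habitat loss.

Direct effects: the otter overgrazing.
2 steps out: the planktonic algae habitat loss, the coastal sedge bloom, the planktonic bass displacement.
Not reachable from it: the dragonfly population surge, the migratory trout collapse, the planktonic algae population decline, the upstream dragonfly die-off, the sedge population surge, the native algae bloom, the otter die-off, the benthic sedge overgrazing.

the coastal sedge bloom, the otter overgrazing, the planktonic algae habitat loss, the planktonic bass displacement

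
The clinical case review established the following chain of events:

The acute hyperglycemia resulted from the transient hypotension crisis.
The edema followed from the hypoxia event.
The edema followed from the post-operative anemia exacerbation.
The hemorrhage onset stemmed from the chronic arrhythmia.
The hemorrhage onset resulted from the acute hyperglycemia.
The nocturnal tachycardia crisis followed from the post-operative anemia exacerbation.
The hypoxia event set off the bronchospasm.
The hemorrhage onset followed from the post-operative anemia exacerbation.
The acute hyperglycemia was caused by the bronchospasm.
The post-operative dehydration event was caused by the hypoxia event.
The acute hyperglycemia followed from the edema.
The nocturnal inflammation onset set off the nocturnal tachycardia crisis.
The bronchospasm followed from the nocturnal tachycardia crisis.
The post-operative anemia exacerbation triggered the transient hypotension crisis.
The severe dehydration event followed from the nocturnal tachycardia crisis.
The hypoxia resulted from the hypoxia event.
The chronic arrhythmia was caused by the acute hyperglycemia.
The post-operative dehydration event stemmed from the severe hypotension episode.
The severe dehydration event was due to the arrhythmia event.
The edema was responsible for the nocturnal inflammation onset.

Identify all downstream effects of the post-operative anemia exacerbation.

the acute hyperglycemia, the bronchospasm, the chronic arrhythmia, the edema, the hemorrhage onset, the nocturnal inflammation onset, the nocturnal tachycardia crisis, the severe dehydration event, the transient hypotension crisis

Direct effects: the edema, the transient hypotension crisis, the nocturnal tachycardia crisis, the hemorrhage onset.
2 steps out: the nocturnal inflammation onset, the severe dehydration event, the bronchospasm, the acute hyperglycemia.
3 steps out: the chronic arrhythmia.
Not reachable from it: the hypoxia event, the hypoxia, the severe hypotension episode, the arrhythmia event, the post-operative dehydration event.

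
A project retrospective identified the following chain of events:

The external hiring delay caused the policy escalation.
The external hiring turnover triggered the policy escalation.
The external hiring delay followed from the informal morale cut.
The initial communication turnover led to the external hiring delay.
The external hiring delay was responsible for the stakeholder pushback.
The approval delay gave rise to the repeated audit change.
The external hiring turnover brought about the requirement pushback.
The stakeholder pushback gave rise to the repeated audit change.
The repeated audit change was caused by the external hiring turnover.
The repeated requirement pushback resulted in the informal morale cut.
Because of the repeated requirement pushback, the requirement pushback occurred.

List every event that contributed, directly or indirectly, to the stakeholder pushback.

Immediate cause of the stakeholder pushback: the external hiring delay.
Further upstream: the repeated requirement pushback, the initial communication turnover, the informal morale cut.

the external hiring delay, the informal morale cut, the initial communication turnover, the repeated requirement pushback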